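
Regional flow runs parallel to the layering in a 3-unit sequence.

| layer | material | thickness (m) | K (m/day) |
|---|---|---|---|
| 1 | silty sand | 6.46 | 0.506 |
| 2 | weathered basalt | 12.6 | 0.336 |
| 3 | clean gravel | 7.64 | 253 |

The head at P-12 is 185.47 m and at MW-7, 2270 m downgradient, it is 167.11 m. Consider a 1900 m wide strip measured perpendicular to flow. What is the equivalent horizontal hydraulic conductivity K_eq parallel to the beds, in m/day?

72.7

Flow is parallel to layering, so each bed carries its own Darcy discharge and the transmissivities add.
Σ(K_i·b_i) = 0.506×6.46 + 0.336×12.6 + 253×7.64 = 1940 m²/day.
Total thickness b = 26.70 m, so K_eq = Σ(K_i·b_i)/b = 72.67 m/day.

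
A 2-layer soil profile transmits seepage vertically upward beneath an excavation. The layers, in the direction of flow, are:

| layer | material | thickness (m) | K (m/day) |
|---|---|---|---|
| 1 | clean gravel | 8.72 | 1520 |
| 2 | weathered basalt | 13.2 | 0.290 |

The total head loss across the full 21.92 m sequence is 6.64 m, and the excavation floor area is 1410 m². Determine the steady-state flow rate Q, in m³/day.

Flow is perpendicular to layering, so the layers act in series and the equivalent K is the thickness-weighted harmonic mean.
Total thickness L = 8.72 + 13.2 = 21.92 m.
Σ(b_i/K_i) = 8.72/1520 + 13.2/0.290 = 45.52 d.
K_eq = L / Σ(b_i/K_i) = 21.92 / 45.52 = 0.4815 m/day.
Q = K_eq · A · (Δh/L) = 0.4815 × 1410 × (6.64/21.92) = 205.7 m³/day.

206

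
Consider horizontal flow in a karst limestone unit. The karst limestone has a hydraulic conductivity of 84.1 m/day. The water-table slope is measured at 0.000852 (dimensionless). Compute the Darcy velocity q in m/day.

0.0717

Hydraulic gradient i = 0.000852.
Specific discharge q = K · i = 84.10 × 0.0008520 = 0.07165 m/day.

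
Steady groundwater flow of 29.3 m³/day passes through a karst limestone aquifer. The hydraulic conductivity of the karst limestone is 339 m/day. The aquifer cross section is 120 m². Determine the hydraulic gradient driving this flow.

0.000720

From Q = K·A·i, i = Q / (K·A) = 29.3 / (339.0 × 120.0) = 0.0007203.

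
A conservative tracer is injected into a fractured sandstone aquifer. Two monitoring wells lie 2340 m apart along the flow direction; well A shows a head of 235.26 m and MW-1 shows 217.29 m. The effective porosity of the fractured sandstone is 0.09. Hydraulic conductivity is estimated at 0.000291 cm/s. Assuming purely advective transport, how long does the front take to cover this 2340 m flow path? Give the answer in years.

Convert K: 0.000291 cm/s × 864 = 0.2514 m/day.
Hydraulic gradient i = (235.26 − 217.29) / 2340 = 17.97 / 2340 = 0.007679.
Darcy flux q = K · i = 0.2514 × 0.007679 = 0.001931 m/day.
Seepage velocity v = q / n_e = 0.001931 / 0.09 = 0.02145 m/day.
Travel time t = L / v = 2340 / 0.02145 = 1.091e+05 days = 298.6 years.

299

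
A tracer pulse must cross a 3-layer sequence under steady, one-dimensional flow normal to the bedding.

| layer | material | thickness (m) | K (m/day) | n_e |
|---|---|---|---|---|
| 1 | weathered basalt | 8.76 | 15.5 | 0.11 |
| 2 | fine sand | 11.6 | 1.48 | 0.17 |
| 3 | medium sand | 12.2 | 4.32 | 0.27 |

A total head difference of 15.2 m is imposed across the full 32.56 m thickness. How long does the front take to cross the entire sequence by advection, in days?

4.60

With flow normal to the layers, continuity requires the same specific discharge q through every layer.
Σ(b_i/K_i) = 8.76/15.5 + 11.6/1.48 + 12.2/4.32 = 11.23 d.
q = Δh / Σ(b_i/K_i) = 15.2 / 11.23 = 1.354 m/day.
In each layer the seepage velocity is v_i = q/n_i, so the layer transit time is t_i = b_i·n_i / q:
  layer 1 (weathered basalt): t_1 = 8.76 × 0.11 / 1.354 = 0.7117 d
  layer 2 (fine sand): t_2 = 11.6 × 0.17 / 1.354 = 1.457 d
  layer 3 (medium sand): t_3 = 12.2 × 0.27 / 1.354 = 2.433 d
Total t = Σ t_i = 4.601 days.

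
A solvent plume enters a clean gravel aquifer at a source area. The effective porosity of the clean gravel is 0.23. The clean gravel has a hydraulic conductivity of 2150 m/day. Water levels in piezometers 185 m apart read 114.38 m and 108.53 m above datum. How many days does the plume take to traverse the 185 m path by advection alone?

0.626

Hydraulic gradient i = (114.38 − 108.53) / 185 = 5.85 / 185 = 0.03162.
Darcy flux q = K · i = 2150 × 0.03162 = 67.99 m/day.
Seepage velocity v = q / n_e = 67.99 / 0.23 = 295.6 m/day.
Travel time t = L / v = 185 / 295.6 = 0.6259 days.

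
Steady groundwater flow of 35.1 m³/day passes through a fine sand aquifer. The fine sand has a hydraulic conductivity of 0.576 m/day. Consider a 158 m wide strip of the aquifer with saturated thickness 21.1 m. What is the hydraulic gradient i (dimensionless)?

0.0183

Cross-sectional area A = 158 × 21.1 = 3334 m².
From Q = K·A·i, i = Q / (K·A) = 35.1 / (0.5760 × 3334) = 0.01828.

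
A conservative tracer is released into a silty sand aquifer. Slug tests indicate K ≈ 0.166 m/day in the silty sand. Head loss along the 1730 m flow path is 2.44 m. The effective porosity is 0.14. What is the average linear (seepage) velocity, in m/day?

Hydraulic gradient i = Δh / L = 2.44 / 1730 = 0.001410.
Darcy flux q = K · i = 0.1660 × 0.001410 = 0.0002341 m/day.
Seepage velocity v = q / n_e = 0.0002341 / 0.14 = 0.001672 m/day.

0.00167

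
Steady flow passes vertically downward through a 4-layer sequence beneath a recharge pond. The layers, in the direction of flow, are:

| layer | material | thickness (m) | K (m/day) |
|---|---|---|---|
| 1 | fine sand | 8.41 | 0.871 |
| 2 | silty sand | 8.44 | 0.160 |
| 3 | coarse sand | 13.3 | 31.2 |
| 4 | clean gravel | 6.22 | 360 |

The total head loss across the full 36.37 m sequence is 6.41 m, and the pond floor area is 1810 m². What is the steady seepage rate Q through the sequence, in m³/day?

Flow is perpendicular to layering, so the layers act in series and the equivalent K is the thickness-weighted harmonic mean.
Total thickness L = 8.41 + 8.44 + 13.3 + 6.22 = 36.37 m.
Σ(b_i/K_i) = 8.41/0.871 + 8.44/0.160 + 13.3/31.2 + 6.22/360 = 62.85 d.
K_eq = L / Σ(b_i/K_i) = 36.37 / 62.85 = 0.5787 m/day.
Q = K_eq · A · (Δh/L) = 0.5787 × 1810 × (6.41/36.37) = 184.6 m³/day.

185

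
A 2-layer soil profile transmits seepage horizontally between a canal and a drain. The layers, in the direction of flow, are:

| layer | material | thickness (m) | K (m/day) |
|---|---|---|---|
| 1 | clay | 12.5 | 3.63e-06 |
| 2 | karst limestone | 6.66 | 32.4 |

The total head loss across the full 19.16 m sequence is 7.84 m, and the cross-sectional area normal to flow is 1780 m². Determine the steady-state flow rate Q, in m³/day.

0.00405

Flow is perpendicular to layering, so the layers act in series and the equivalent K is the thickness-weighted harmonic mean.
Total thickness L = 12.5 + 6.66 = 19.16 m.
Σ(b_i/K_i) = 12.5/3.63e-06 + 6.66/32.4 = 3.444e+06 d.
K_eq = L / Σ(b_i/K_i) = 19.16 / 3.444e+06 = 5.564e-06 m/day.
Q = K_eq · A · (Δh/L) = 5.564e-06 × 1780 × (7.84/19.16) = 0.004053 m³/day.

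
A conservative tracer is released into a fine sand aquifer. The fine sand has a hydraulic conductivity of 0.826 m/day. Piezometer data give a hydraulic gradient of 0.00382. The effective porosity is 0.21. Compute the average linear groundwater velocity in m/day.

0.0150

Hydraulic gradient i = 0.00382.
Darcy flux q = K · i = 0.8260 × 0.003820 = 0.003155 m/day.
Seepage velocity v = q / n_e = 0.003155 / 0.21 = 0.01503 m/day.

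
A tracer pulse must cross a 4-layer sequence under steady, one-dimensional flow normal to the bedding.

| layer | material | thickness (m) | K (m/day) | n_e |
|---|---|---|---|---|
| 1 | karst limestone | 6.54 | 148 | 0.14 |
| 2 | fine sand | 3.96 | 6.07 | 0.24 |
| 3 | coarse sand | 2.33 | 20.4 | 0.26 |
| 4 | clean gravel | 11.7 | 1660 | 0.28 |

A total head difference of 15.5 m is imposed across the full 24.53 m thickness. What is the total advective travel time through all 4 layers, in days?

With flow normal to the layers, continuity requires the same specific discharge q through every layer.
Σ(b_i/K_i) = 6.54/148 + 3.96/6.07 + 2.33/20.4 + 11.7/1660 = 0.8178 d.
q = Δh / Σ(b_i/K_i) = 15.5 / 0.8178 = 18.95 m/day.
In each layer the seepage velocity is v_i = q/n_i, so the layer transit time is t_i = b_i·n_i / q:
  layer 1 (karst limestone): t_1 = 6.54 × 0.14 / 18.95 = 0.04831 d
  layer 2 (fine sand): t_2 = 3.96 × 0.24 / 18.95 = 0.05015 d
  layer 3 (coarse sand): t_3 = 2.33 × 0.26 / 18.95 = 0.03196 d
  layer 4 (clean gravel): t_4 = 11.7 × 0.28 / 18.95 = 0.1729 d
Total t = Σ t_i = 0.3033 days.

0.303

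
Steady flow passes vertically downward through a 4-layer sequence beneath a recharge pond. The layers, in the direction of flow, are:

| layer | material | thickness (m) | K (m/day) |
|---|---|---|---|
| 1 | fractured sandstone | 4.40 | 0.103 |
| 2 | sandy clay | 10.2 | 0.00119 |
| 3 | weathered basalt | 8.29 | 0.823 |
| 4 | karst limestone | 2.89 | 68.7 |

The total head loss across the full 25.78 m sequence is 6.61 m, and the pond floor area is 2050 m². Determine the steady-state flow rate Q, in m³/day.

1.57

Flow is perpendicular to layering, so the layers act in series and the equivalent K is the thickness-weighted harmonic mean.
Total thickness L = 4.40 + 10.2 + 8.29 + 2.89 = 25.78 m.
Σ(b_i/K_i) = 4.40/0.103 + 10.2/0.00119 + 8.29/0.823 + 2.89/68.7 = 8624 d.
K_eq = L / Σ(b_i/K_i) = 25.78 / 8624 = 0.002989 m/day.
Q = K_eq · A · (Δh/L) = 0.002989 × 2050 × (6.61/25.78) = 1.571 m³/day.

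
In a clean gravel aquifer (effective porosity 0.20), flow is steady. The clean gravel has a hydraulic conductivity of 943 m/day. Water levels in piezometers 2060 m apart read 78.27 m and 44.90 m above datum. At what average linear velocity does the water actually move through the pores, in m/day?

76.4

Hydraulic gradient i = (78.27 − 44.90) / 2060 = 33.37 / 2060 = 0.01620.
Darcy flux q = K · i = 943.0 × 0.01620 = 15.28 m/day.
Seepage velocity v = q / n_e = 15.28 / 0.20 = 76.38 m/day.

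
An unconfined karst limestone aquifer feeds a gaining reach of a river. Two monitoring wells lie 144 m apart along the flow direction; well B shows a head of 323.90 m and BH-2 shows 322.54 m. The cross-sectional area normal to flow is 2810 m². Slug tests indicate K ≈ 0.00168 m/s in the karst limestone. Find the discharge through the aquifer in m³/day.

3850

Convert K: 0.00168 m/s × 86400 = 145.2 m/day.
Hydraulic gradient i = (323.90 − 322.54) / 144 = 1.36 / 144 = 0.009444.
Darcy's law: Q = K · A · i = 145.2 × 2810 × 0.009444 = 3852 m³/day.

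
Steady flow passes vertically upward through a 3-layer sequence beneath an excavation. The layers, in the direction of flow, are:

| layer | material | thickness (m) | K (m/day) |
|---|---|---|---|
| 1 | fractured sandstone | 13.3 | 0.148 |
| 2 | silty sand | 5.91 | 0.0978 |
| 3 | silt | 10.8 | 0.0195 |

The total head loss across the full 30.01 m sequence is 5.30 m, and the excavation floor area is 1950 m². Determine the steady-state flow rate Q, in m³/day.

14.7

Flow is perpendicular to layering, so the layers act in series and the equivalent K is the thickness-weighted harmonic mean.
Total thickness L = 13.3 + 5.91 + 10.8 = 30.01 m.
Σ(b_i/K_i) = 13.3/0.148 + 5.91/0.0978 + 10.8/0.0195 = 704.1 d.
K_eq = L / Σ(b_i/K_i) = 30.01 / 704.1 = 0.04262 m/day.
Q = K_eq · A · (Δh/L) = 0.04262 × 1950 × (5.30/30.01) = 14.68 m³/day.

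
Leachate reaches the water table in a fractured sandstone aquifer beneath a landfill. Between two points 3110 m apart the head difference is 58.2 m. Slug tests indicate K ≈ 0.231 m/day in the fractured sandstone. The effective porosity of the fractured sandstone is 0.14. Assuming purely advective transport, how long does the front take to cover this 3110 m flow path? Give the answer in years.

Hydraulic gradient i = Δh / L = 58.2 / 3110 = 0.01871.
Darcy flux q = K · i = 0.2310 × 0.01871 = 0.004323 m/day.
Seepage velocity v = q / n_e = 0.004323 / 0.14 = 0.03088 m/day.
Travel time t = L / v = 3110 / 0.03088 = 1.007e+05 days = 275.8 years.

276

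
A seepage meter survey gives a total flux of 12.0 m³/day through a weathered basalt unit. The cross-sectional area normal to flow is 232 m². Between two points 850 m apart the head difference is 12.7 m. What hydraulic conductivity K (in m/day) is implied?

Hydraulic gradient i = Δh / L = 12.7 / 850 = 0.01494.
From Q = K·A·i, K = Q / (A·i) = 12.0 / (232.0 × 0.01494) = 3.462 m/day.

3.46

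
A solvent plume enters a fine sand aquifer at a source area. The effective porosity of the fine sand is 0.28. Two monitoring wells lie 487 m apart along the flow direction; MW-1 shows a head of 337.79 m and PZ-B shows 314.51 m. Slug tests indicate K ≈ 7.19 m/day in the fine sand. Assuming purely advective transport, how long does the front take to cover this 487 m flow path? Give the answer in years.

Hydraulic gradient i = (337.79 − 314.51) / 487 = 23.28 / 487 = 0.04780.
Darcy flux q = K · i = 7.190 × 0.04780 = 0.3437 m/day.
Seepage velocity v = q / n_e = 0.3437 / 0.28 = 1.228 m/day.
Travel time t = L / v = 487 / 1.228 = 396.7 days = 1.086 years.

1.09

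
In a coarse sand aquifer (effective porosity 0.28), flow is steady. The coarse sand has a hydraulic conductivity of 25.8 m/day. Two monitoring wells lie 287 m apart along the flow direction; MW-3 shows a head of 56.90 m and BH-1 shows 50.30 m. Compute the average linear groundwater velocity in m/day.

2.12

Hydraulic gradient i = (56.90 − 50.30) / 287 = 6.6 / 287 = 0.02300.
Darcy flux q = K · i = 25.80 × 0.02300 = 0.5933 m/day.
Seepage velocity v = q / n_e = 0.5933 / 0.28 = 2.119 m/day.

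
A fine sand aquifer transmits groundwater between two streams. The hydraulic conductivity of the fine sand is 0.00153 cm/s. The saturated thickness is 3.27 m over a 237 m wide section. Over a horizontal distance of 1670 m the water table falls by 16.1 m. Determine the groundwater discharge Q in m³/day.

9.88

Convert K: 0.00153 cm/s × 864 = 1.322 m/day.
Cross-sectional area A = 237 × 3.27 = 775.0 m².
Hydraulic gradient i = Δh / L = 16.1 / 1670 = 0.009641.
Darcy's law: Q = K · A · i = 1.322 × 775.0 × 0.009641 = 9.877 m³/day.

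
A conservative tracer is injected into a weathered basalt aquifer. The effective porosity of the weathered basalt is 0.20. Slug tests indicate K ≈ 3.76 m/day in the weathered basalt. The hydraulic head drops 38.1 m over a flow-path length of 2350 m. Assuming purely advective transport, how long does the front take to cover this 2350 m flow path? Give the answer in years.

Hydraulic gradient i = Δh / L = 38.1 / 2350 = 0.01621.
Darcy flux q = K · i = 3.760 × 0.01621 = 0.06096 m/day.
Seepage velocity v = q / n_e = 0.06096 / 0.20 = 0.3048 m/day.
Travel time t = L / v = 2350 / 0.3048 = 7710 days = 21.11 years.

21.1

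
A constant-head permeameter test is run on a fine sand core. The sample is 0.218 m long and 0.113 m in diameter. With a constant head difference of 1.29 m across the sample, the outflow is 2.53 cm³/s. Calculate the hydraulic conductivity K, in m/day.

Cross-sectional area A = π·(d/2)² = π × (0.113/2)² = 0.01003 m².
Convert discharge: 2.53 cm³/s = 2.530e-06 m³/s.
Darcy's law rearranged: K = Q·L / (A·Δh) = 2.530e-06 × 0.218 / (0.01003 × 1.29) = 4.263e-05 m/s = 3.683 m/day.

3.68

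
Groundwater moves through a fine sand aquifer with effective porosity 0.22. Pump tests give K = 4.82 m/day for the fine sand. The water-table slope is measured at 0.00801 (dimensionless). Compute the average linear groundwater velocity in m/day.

Hydraulic gradient i = 0.00801.
Darcy flux q = K · i = 4.820 × 0.008010 = 0.03861 m/day.
Seepage velocity v = q / n_e = 0.03861 / 0.22 = 0.1755 m/day.

0.175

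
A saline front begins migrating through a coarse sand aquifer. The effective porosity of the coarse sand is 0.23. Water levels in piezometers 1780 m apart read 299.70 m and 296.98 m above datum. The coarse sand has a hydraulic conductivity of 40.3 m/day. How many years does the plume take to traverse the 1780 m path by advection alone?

18.2

Hydraulic gradient i = (299.70 − 296.98) / 1780 = 2.72 / 1780 = 0.001528.
Darcy flux q = K · i = 40.30 × 0.001528 = 0.06158 m/day.
Seepage velocity v = q / n_e = 0.06158 / 0.23 = 0.2677 m/day.
Travel time t = L / v = 1780 / 0.2677 = 6648 days = 18.20 years.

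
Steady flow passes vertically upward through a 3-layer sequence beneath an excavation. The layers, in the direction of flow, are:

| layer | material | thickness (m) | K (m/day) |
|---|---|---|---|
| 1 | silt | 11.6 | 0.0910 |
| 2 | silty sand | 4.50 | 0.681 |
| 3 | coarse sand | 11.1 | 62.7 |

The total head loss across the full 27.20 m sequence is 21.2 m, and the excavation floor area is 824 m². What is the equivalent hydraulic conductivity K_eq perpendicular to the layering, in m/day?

Flow is perpendicular to layering, so the layers act in series and the equivalent K is the thickness-weighted harmonic mean.
Total thickness L = 11.6 + 4.50 + 11.1 = 27.20 m.
Σ(b_i/K_i) = 11.6/0.0910 + 4.50/0.681 + 11.1/62.7 = 134.3 d.
K_eq = L / Σ(b_i/K_i) = 27.20 / 134.3 = 0.2026 m/day.

0.203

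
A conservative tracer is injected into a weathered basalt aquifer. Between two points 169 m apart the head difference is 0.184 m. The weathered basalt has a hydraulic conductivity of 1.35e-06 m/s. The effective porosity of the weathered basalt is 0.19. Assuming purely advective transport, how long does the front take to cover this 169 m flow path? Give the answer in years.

Convert K: 1.35e-06 m/s × 86400 = 0.1166 m/day.
Hydraulic gradient i = Δh / L = 0.184 / 169 = 0.001089.
Darcy flux q = K · i = 0.1166 × 0.001089 = 0.0001270 m/day.
Seepage velocity v = q / n_e = 0.0001270 / 0.19 = 0.0006684 m/day.
Travel time t = L / v = 169 / 0.0006684 = 2.528e+05 days = 692.3 years.

692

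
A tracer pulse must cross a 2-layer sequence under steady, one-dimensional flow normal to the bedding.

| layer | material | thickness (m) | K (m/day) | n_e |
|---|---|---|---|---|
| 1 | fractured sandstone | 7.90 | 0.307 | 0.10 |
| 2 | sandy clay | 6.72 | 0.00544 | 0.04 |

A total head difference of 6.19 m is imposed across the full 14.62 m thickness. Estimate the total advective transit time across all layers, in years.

0.591

With flow normal to the layers, continuity requires the same specific discharge q through every layer.
Σ(b_i/K_i) = 7.90/0.307 + 6.72/0.00544 = 1261 d.
q = Δh / Σ(b_i/K_i) = 6.19 / 1261 = 0.004909 m/day.
In each layer the seepage velocity is v_i = q/n_i, so the layer transit time is t_i = b_i·n_i / q:
  layer 1 (fractured sandstone): t_1 = 7.90 × 0.10 / 0.004909 = 160.9 d
  layer 2 (sandy clay): t_2 = 6.72 × 0.04 / 0.004909 = 54.76 d
Total t = Σ t_i = 215.7 days = 0.5906 years.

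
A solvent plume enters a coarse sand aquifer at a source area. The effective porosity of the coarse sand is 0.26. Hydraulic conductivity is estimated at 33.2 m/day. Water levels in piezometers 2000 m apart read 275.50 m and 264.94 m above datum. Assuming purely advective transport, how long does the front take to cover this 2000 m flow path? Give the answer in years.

8.12

Hydraulic gradient i = (275.50 − 264.94) / 2000 = 10.56 / 2000 = 0.005280.
Darcy flux q = K · i = 33.20 × 0.005280 = 0.1753 m/day.
Seepage velocity v = q / n_e = 0.1753 / 0.26 = 0.6742 m/day.
Travel time t = L / v = 2000 / 0.6742 = 2966 days = 8.122 years.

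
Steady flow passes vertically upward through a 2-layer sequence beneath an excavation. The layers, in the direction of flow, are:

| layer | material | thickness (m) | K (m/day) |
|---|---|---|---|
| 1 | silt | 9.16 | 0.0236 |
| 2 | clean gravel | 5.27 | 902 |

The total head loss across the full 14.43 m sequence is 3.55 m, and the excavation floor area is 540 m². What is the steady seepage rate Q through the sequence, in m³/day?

4.94

Flow is perpendicular to layering, so the layers act in series and the equivalent K is the thickness-weighted harmonic mean.
Total thickness L = 9.16 + 5.27 = 14.43 m.
Σ(b_i/K_i) = 9.16/0.0236 + 5.27/902 = 388.1 d.
K_eq = L / Σ(b_i/K_i) = 14.43 / 388.1 = 0.03718 m/day.
Q = K_eq · A · (Δh/L) = 0.03718 × 540 × (3.55/14.43) = 4.939 m³/day.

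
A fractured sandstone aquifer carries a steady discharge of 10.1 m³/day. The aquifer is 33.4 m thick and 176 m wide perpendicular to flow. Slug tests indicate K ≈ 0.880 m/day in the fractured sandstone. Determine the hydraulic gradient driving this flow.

Cross-sectional area A = 176 × 33.4 = 5878 m².
From Q = K·A·i, i = Q / (K·A) = 10.1 / (0.8800 × 5878) = 0.001952.

0.00195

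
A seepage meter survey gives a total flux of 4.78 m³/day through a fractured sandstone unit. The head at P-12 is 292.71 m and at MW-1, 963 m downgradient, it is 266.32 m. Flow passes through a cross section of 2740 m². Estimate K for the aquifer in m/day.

0.0637

Hydraulic gradient i = (292.71 − 266.32) / 963 = 26.39 / 963 = 0.02740.
From Q = K·A·i, K = Q / (A·i) = 4.78 / (2740 × 0.02740) = 0.06366 m/day.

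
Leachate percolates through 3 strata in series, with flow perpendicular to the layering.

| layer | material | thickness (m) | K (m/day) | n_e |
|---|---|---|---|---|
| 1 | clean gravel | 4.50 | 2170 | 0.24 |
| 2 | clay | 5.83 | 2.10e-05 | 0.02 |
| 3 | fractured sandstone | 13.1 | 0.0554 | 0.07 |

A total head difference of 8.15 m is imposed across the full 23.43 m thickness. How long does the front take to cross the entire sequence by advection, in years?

197

With flow normal to the layers, continuity requires the same specific discharge q through every layer.
Σ(b_i/K_i) = 4.50/2170 + 5.83/2.10e-05 + 13.1/0.0554 = 2.779e+05 d.
q = Δh / Σ(b_i/K_i) = 8.15 / 2.779e+05 = 2.933e-05 m/day.
In each layer the seepage velocity is v_i = q/n_i, so the layer transit time is t_i = b_i·n_i / q:
  layer 1 (clean gravel): t_1 = 4.50 × 0.24 / 2.933e-05 = 36820 d
  layer 2 (clay): t_2 = 5.83 × 0.02 / 2.933e-05 = 3975 d
  layer 3 (fractured sandstone): t_3 = 13.1 × 0.07 / 2.933e-05 = 31263 d
Total t = Σ t_i = 72058 days = 197.3 years.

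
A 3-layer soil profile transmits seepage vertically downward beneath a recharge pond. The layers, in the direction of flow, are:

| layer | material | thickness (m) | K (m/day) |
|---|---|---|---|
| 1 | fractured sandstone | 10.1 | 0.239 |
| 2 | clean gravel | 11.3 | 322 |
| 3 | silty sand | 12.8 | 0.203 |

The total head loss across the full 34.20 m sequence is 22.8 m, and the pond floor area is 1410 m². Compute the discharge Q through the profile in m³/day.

305

Flow is perpendicular to layering, so the layers act in series and the equivalent K is the thickness-weighted harmonic mean.
Total thickness L = 10.1 + 11.3 + 12.8 = 34.20 m.
Σ(b_i/K_i) = 10.1/0.239 + 11.3/322 + 12.8/0.203 = 105.3 d.
K_eq = L / Σ(b_i/K_i) = 34.20 / 105.3 = 0.3246 m/day.
Q = K_eq · A · (Δh/L) = 0.3246 × 1410 × (22.8/34.20) = 305.2 m³/day.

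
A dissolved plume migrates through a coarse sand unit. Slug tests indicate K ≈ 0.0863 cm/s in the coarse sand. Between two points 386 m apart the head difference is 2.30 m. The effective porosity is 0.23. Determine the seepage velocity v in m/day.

1.93

Convert K: 0.0863 cm/s × 864 = 74.56 m/day.
Hydraulic gradient i = Δh / L = 2.30 / 386 = 0.005959.
Darcy flux q = K · i = 74.56 × 0.005959 = 0.4443 m/day.
Seepage velocity v = q / n_e = 0.4443 / 0.23 = 1.932 m/day.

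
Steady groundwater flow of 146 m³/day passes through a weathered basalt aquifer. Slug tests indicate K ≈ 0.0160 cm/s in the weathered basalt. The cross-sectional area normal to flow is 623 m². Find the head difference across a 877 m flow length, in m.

Convert K: 0.0160 cm/s × 864 = 13.82 m/day.
From Q = K·A·i, i = Q / (K·A) = 146 / (13.82 × 623.0) = 0.01695.
Head loss Δh = i · L = 0.01695 × 877 = 14.87 m.

14.9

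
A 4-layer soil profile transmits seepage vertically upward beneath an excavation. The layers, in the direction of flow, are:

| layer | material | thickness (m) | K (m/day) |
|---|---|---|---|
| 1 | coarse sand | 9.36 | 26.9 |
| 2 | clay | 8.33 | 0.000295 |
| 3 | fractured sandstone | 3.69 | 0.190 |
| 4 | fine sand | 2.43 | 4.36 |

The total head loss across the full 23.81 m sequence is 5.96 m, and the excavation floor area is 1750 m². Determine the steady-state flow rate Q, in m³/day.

Flow is perpendicular to layering, so the layers act in series and the equivalent K is the thickness-weighted harmonic mean.
Total thickness L = 9.36 + 8.33 + 3.69 + 2.43 = 23.81 m.
Σ(b_i/K_i) = 9.36/26.9 + 8.33/0.000295 + 3.69/0.190 + 2.43/4.36 = 28258 d.
K_eq = L / Σ(b_i/K_i) = 23.81 / 28258 = 0.0008426 m/day.
Q = K_eq · A · (Δh/L) = 0.0008426 × 1750 × (5.96/23.81) = 0.3691 m³/day.

0.369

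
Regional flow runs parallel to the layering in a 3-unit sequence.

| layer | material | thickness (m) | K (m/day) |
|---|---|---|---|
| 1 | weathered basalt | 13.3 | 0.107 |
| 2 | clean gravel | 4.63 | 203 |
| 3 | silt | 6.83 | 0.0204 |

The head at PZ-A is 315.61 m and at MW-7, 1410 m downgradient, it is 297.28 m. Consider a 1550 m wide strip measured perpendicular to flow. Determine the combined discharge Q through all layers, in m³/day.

Flow is parallel to layering, so each bed carries its own Darcy discharge and the transmissivities add.
Σ(K_i·b_i) = 0.107×13.3 + 203×4.63 + 0.0204×6.83 = 941.5 m²/day.
Hydraulic gradient i = (315.61 − 297.28) / 1410 = 18.33 / 1410 = 0.01300.
Q = Σ(K_i·b_i) · W · i = 941.5 × 1550 × 0.01300 = 18970 m³/day.

19000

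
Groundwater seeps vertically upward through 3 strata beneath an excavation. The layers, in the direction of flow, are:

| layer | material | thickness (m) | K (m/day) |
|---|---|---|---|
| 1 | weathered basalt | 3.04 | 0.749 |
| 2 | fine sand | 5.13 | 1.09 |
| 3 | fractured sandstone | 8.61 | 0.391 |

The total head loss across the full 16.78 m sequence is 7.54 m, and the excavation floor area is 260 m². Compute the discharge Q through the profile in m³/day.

63.7

Flow is perpendicular to layering, so the layers act in series and the equivalent K is the thickness-weighted harmonic mean.
Total thickness L = 3.04 + 5.13 + 8.61 = 16.78 m.
Σ(b_i/K_i) = 3.04/0.749 + 5.13/1.09 + 8.61/0.391 = 30.79 d.
K_eq = L / Σ(b_i/K_i) = 16.78 / 30.79 = 0.5451 m/day.
Q = K_eq · A · (Δh/L) = 0.5451 × 260 × (7.54/16.78) = 63.68 m³/day.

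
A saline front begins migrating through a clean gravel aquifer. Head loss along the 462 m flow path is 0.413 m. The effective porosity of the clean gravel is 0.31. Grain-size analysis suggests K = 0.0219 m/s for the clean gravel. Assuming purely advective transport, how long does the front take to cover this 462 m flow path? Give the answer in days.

Convert K: 0.0219 m/s × 86400 = 1892 m/day.
Hydraulic gradient i = Δh / L = 0.413 / 462 = 0.0008939.
Darcy flux q = K · i = 1892 × 0.0008939 = 1.691 m/day.
Seepage velocity v = q / n_e = 1.691 / 0.31 = 5.456 m/day.
Travel time t = L / v = 462 / 5.456 = 84.67 days.

84.7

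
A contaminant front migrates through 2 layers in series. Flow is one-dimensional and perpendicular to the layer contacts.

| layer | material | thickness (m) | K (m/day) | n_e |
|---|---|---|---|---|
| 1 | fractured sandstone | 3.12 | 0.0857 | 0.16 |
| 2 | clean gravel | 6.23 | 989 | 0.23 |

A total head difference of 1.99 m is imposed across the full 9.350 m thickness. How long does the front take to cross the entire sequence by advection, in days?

With flow normal to the layers, continuity requires the same specific discharge q through every layer.
Σ(b_i/K_i) = 3.12/0.0857 + 6.23/989 = 36.41 d.
q = Δh / Σ(b_i/K_i) = 1.99 / 36.41 = 0.05465 m/day.
In each layer the seepage velocity is v_i = q/n_i, so the layer transit time is t_i = b_i·n_i / q:
  layer 1 (fractured sandstone): t_1 = 3.12 × 0.16 / 0.05465 = 9.134 d
  layer 2 (clean gravel): t_2 = 6.23 × 0.23 / 0.05465 = 26.22 d
Total t = Σ t_i = 35.35 days.

35.4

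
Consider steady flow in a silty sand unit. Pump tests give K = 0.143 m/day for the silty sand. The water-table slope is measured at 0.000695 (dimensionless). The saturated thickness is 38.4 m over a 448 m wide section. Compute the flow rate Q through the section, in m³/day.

1.71

Cross-sectional area A = 448 × 38.4 = 17203 m².
Hydraulic gradient i = 0.000695.
Darcy's law: Q = K · A · i = 0.1430 × 17203 × 0.0006950 = 1.710 m³/day.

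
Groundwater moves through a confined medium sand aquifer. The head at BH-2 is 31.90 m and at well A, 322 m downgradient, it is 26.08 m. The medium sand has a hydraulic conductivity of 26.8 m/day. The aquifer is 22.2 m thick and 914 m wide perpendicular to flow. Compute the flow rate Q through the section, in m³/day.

Cross-sectional area A = 914 × 22.2 = 20291 m².
Hydraulic gradient i = (31.90 − 26.08) / 322 = 5.82 / 322 = 0.01807.
Darcy's law: Q = K · A · i = 26.80 × 20291 × 0.01807 = 9829 m³/day.

9830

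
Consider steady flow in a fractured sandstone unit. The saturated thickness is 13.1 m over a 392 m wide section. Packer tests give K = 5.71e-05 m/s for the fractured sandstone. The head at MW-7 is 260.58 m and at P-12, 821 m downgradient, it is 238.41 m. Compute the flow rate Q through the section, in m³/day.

Convert K: 5.71e-05 m/s × 86400 = 4.933 m/day.
Cross-sectional area A = 392 × 13.1 = 5135 m².
Hydraulic gradient i = (260.58 − 238.41) / 821 = 22.17 / 821 = 0.02700.
Darcy's law: Q = K · A · i = 4.933 × 5135 × 0.02700 = 684.1 m³/day.

684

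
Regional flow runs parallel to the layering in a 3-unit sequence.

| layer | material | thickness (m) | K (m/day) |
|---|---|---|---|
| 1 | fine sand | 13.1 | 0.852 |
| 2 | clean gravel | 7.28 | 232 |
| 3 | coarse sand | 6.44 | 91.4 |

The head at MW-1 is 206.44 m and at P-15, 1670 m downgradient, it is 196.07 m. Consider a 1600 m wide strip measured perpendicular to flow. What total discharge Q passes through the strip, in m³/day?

22700

Flow is parallel to layering, so each bed carries its own Darcy discharge and the transmissivities add.
Σ(K_i·b_i) = 0.852×13.1 + 232×7.28 + 91.4×6.44 = 2289 m²/day.
Hydraulic gradient i = (206.44 − 196.07) / 1670 = 10.37 / 1670 = 0.006210.
Q = Σ(K_i·b_i) · W · i = 2289 × 1600 × 0.006210 = 22739 m³/day.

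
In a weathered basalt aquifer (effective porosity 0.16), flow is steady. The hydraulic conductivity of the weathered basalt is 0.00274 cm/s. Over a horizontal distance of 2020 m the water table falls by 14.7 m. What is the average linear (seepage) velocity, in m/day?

Convert K: 0.00274 cm/s × 864 = 2.367 m/day.
Hydraulic gradient i = Δh / L = 14.7 / 2020 = 0.007277.
Darcy flux q = K · i = 2.367 × 0.007277 = 0.01723 m/day.
Seepage velocity v = q / n_e = 0.01723 / 0.16 = 0.1077 m/day.

0.108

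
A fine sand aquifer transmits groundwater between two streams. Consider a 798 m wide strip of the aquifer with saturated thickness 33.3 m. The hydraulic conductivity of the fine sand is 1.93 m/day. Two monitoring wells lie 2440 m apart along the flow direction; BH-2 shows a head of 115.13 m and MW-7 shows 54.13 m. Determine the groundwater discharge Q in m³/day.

Cross-sectional area A = 798 × 33.3 = 26573 m².
Hydraulic gradient i = (115.13 − 54.13) / 2440 = 61 / 2440 = 0.02500.
Darcy's law: Q = K · A · i = 1.930 × 26573 × 0.02500 = 1282 m³/day.

1280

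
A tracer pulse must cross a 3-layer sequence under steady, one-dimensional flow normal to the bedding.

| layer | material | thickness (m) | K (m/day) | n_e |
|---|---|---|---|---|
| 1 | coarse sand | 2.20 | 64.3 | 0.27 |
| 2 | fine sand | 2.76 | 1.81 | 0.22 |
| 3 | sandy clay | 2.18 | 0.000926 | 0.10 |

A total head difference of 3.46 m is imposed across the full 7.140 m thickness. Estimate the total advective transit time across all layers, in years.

With flow normal to the layers, continuity requires the same specific discharge q through every layer.
Σ(b_i/K_i) = 2.20/64.3 + 2.76/1.81 + 2.18/0.000926 = 2356 d.
q = Δh / Σ(b_i/K_i) = 3.46 / 2356 = 0.001469 m/day.
In each layer the seepage velocity is v_i = q/n_i, so the layer transit time is t_i = b_i·n_i / q:
  layer 1 (coarse sand): t_1 = 2.20 × 0.27 / 0.001469 = 404.4 d
  layer 2 (fine sand): t_2 = 2.76 × 0.22 / 0.001469 = 413.4 d
  layer 3 (sandy clay): t_3 = 2.18 × 0.10 / 0.001469 = 148.4 d
Total t = Σ t_i = 966.3 days = 2.646 years.

2.65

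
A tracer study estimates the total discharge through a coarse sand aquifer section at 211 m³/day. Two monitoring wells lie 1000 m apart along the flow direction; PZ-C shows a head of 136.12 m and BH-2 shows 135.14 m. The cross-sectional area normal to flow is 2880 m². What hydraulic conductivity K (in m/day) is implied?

Hydraulic gradient i = (136.12 − 135.14) / 1000 = 0.98 / 1000 = 0.0009800.
From Q = K·A·i, K = Q / (A·i) = 211 / (2880 × 0.0009800) = 74.76 m/day.

74.8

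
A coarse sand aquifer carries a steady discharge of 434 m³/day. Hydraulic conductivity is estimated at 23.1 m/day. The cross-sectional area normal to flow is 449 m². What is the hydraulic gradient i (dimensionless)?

0.0418

From Q = K·A·i, i = Q / (K·A) = 434 / (23.10 × 449.0) = 0.04184.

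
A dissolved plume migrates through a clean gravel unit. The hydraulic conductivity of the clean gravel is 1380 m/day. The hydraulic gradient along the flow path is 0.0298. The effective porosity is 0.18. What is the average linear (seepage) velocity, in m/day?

Hydraulic gradient i = 0.0298.
Darcy flux q = K · i = 1380 × 0.02980 = 41.12 m/day.
Seepage velocity v = q / n_e = 41.12 / 0.18 = 228.5 m/day.

228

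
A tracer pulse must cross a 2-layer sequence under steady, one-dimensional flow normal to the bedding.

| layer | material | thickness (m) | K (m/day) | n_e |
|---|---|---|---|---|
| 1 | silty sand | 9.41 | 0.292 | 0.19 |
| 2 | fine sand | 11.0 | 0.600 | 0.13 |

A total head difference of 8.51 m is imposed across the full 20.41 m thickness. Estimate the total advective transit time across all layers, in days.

19.1

With flow normal to the layers, continuity requires the same specific discharge q through every layer.
Σ(b_i/K_i) = 9.41/0.292 + 11.0/0.600 = 50.56 d.
q = Δh / Σ(b_i/K_i) = 8.51 / 50.56 = 0.1683 m/day.
In each layer the seepage velocity is v_i = q/n_i, so the layer transit time is t_i = b_i·n_i / q:
  layer 1 (silty sand): t_1 = 9.41 × 0.19 / 0.1683 = 10.62 d
  layer 2 (fine sand): t_2 = 11.0 × 0.13 / 0.1683 = 8.496 d
Total t = Σ t_i = 19.12 days.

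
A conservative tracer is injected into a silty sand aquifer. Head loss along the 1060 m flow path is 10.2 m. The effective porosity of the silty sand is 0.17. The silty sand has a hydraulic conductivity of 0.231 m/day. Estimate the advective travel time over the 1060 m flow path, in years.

222

Hydraulic gradient i = Δh / L = 10.2 / 1060 = 0.009623.
Darcy flux q = K · i = 0.2310 × 0.009623 = 0.002223 m/day.
Seepage velocity v = q / n_e = 0.002223 / 0.17 = 0.01308 m/day.
Travel time t = L / v = 1060 / 0.01308 = 81068 days = 222.0 years.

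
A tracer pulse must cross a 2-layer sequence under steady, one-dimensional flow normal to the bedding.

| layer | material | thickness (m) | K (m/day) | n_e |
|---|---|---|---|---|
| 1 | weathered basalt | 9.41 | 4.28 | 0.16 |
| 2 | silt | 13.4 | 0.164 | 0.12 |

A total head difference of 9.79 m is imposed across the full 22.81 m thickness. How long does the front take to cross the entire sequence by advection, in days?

26.7

With flow normal to the layers, continuity requires the same specific discharge q through every layer.
Σ(b_i/K_i) = 9.41/4.28 + 13.4/0.164 = 83.91 d.
q = Δh / Σ(b_i/K_i) = 9.79 / 83.91 = 0.1167 m/day.
In each layer the seepage velocity is v_i = q/n_i, so the layer transit time is t_i = b_i·n_i / q:
  layer 1 (weathered basalt): t_1 = 9.41 × 0.16 / 0.1167 = 12.90 d
  layer 2 (silt): t_2 = 13.4 × 0.12 / 0.1167 = 13.78 d
Total t = Σ t_i = 26.69 days.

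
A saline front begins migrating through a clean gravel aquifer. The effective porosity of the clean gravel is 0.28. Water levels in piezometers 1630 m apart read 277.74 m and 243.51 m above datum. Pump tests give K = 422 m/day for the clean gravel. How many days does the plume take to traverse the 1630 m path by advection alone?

51.5

Hydraulic gradient i = (277.74 − 243.51) / 1630 = 34.23 / 1630 = 0.02100.
Darcy flux q = K · i = 422.0 × 0.02100 = 8.862 m/day.
Seepage velocity v = q / n_e = 8.862 / 0.28 = 31.65 m/day.
Travel time t = L / v = 1630 / 31.65 = 51.50 days.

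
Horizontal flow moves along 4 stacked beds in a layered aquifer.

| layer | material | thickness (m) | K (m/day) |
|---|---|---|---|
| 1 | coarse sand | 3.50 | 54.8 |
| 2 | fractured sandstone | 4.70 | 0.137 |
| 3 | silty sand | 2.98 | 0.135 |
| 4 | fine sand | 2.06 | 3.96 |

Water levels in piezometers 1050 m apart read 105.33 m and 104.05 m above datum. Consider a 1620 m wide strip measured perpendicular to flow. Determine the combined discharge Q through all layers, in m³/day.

397

Flow is parallel to layering, so each bed carries its own Darcy discharge and the transmissivities add.
Σ(K_i·b_i) = 54.8×3.50 + 0.137×4.70 + 0.135×2.98 + 3.96×2.06 = 201.0 m²/day.
Hydraulic gradient i = (105.33 − 104.05) / 1050 = 1.28 / 1050 = 0.001219.
Q = Σ(K_i·b_i) · W · i = 201.0 × 1620 × 0.001219 = 397.0 m³/day.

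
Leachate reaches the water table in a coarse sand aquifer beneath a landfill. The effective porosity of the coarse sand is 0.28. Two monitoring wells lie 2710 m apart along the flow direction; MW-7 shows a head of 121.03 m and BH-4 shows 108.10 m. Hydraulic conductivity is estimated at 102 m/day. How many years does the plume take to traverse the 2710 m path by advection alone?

Hydraulic gradient i = (121.03 − 108.10) / 2710 = 12.93 / 2710 = 0.004771.
Darcy flux q = K · i = 102.0 × 0.004771 = 0.4867 m/day.
Seepage velocity v = q / n_e = 0.4867 / 0.28 = 1.738 m/day.
Travel time t = L / v = 2710 / 1.738 = 1559 days = 4.269 years.

4.27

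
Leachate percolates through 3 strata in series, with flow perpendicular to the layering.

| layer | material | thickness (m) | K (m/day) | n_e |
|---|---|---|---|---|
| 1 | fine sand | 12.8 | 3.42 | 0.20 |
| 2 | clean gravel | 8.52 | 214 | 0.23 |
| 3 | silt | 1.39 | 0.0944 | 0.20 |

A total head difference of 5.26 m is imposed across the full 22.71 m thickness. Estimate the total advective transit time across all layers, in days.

With flow normal to the layers, continuity requires the same specific discharge q through every layer.
Σ(b_i/K_i) = 12.8/3.42 + 8.52/214 + 1.39/0.0944 = 18.51 d.
q = Δh / Σ(b_i/K_i) = 5.26 / 18.51 = 0.2842 m/day.
In each layer the seepage velocity is v_i = q/n_i, so the layer transit time is t_i = b_i·n_i / q:
  layer 1 (fine sand): t_1 = 12.8 × 0.20 / 0.2842 = 9.007 d
  layer 2 (clean gravel): t_2 = 8.52 × 0.23 / 0.2842 = 6.895 d
  layer 3 (silt): t_3 = 1.39 × 0.20 / 0.2842 = 0.9781 d
Total t = Σ t_i = 16.88 days.

16.9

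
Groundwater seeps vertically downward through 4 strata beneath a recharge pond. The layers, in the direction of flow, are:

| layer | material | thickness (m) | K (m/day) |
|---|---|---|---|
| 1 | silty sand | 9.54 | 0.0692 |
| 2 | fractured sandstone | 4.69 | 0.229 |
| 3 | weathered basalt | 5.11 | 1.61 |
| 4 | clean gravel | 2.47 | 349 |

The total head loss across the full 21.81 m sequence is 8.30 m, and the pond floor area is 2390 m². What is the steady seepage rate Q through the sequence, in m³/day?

Flow is perpendicular to layering, so the layers act in series and the equivalent K is the thickness-weighted harmonic mean.
Total thickness L = 9.54 + 4.69 + 5.11 + 2.47 = 21.81 m.
Σ(b_i/K_i) = 9.54/0.0692 + 4.69/0.229 + 5.11/1.61 + 2.47/349 = 161.5 d.
K_eq = L / Σ(b_i/K_i) = 21.81 / 161.5 = 0.1350 m/day.
Q = K_eq · A · (Δh/L) = 0.1350 × 2390 × (8.30/21.81) = 122.8 m³/day.

123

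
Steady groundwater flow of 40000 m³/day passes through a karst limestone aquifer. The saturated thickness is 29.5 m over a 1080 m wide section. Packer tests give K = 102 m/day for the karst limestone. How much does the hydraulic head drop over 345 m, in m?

Cross-sectional area A = 1080 × 29.5 = 31860 m².
From Q = K·A·i, i = Q / (K·A) = 40000 / (102.0 × 31860) = 0.01231.
Head loss Δh = i · L = 0.01231 × 345 = 4.247 m.

4.25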